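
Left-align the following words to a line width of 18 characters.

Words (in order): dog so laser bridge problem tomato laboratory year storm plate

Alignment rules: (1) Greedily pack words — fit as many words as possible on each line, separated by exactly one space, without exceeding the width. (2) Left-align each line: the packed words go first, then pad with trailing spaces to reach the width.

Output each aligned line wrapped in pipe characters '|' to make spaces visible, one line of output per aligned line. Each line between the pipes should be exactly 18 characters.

Answer: |dog so laser      |
|bridge problem    |
|tomato laboratory |
|year storm plate  |

Derivation:
Line 1: ['dog', 'so', 'laser'] (min_width=12, slack=6)
Line 2: ['bridge', 'problem'] (min_width=14, slack=4)
Line 3: ['tomato', 'laboratory'] (min_width=17, slack=1)
Line 4: ['year', 'storm', 'plate'] (min_width=16, slack=2)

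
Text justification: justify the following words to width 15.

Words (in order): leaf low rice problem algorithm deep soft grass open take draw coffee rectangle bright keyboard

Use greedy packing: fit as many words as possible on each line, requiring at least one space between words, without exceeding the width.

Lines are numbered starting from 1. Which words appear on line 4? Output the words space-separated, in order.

Line 1: ['leaf', 'low', 'rice'] (min_width=13, slack=2)
Line 2: ['problem'] (min_width=7, slack=8)
Line 3: ['algorithm', 'deep'] (min_width=14, slack=1)
Line 4: ['soft', 'grass', 'open'] (min_width=15, slack=0)
Line 5: ['take', 'draw'] (min_width=9, slack=6)
Line 6: ['coffee'] (min_width=6, slack=9)
Line 7: ['rectangle'] (min_width=9, slack=6)
Line 8: ['bright', 'keyboard'] (min_width=15, slack=0)

Answer: soft grass open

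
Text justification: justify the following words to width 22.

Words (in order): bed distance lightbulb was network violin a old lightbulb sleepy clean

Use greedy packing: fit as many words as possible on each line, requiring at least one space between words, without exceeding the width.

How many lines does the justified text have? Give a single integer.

Line 1: ['bed', 'distance', 'lightbulb'] (min_width=22, slack=0)
Line 2: ['was', 'network', 'violin', 'a'] (min_width=20, slack=2)
Line 3: ['old', 'lightbulb', 'sleepy'] (min_width=20, slack=2)
Line 4: ['clean'] (min_width=5, slack=17)
Total lines: 4

Answer: 4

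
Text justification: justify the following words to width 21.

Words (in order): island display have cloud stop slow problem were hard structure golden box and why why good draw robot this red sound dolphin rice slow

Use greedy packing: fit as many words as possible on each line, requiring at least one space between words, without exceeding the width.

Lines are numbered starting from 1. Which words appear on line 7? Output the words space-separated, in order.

Line 1: ['island', 'display', 'have'] (min_width=19, slack=2)
Line 2: ['cloud', 'stop', 'slow'] (min_width=15, slack=6)
Line 3: ['problem', 'were', 'hard'] (min_width=17, slack=4)
Line 4: ['structure', 'golden', 'box'] (min_width=20, slack=1)
Line 5: ['and', 'why', 'why', 'good', 'draw'] (min_width=21, slack=0)
Line 6: ['robot', 'this', 'red', 'sound'] (min_width=20, slack=1)
Line 7: ['dolphin', 'rice', 'slow'] (min_width=17, slack=4)

Answer: dolphin rice slow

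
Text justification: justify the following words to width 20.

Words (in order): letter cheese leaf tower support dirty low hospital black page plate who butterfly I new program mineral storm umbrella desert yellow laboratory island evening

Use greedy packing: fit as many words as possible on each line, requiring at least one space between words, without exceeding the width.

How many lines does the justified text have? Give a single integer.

Line 1: ['letter', 'cheese', 'leaf'] (min_width=18, slack=2)
Line 2: ['tower', 'support', 'dirty'] (min_width=19, slack=1)
Line 3: ['low', 'hospital', 'black'] (min_width=18, slack=2)
Line 4: ['page', 'plate', 'who'] (min_width=14, slack=6)
Line 5: ['butterfly', 'I', 'new'] (min_width=15, slack=5)
Line 6: ['program', 'mineral'] (min_width=15, slack=5)
Line 7: ['storm', 'umbrella'] (min_width=14, slack=6)
Line 8: ['desert', 'yellow'] (min_width=13, slack=7)
Line 9: ['laboratory', 'island'] (min_width=17, slack=3)
Line 10: ['evening'] (min_width=7, slack=13)
Total lines: 10

Answer: 10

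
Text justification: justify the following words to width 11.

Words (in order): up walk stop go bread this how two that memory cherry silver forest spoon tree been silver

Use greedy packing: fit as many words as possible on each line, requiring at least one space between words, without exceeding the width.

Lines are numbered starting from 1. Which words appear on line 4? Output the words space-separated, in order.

Line 1: ['up', 'walk'] (min_width=7, slack=4)
Line 2: ['stop', 'go'] (min_width=7, slack=4)
Line 3: ['bread', 'this'] (min_width=10, slack=1)
Line 4: ['how', 'two'] (min_width=7, slack=4)
Line 5: ['that', 'memory'] (min_width=11, slack=0)
Line 6: ['cherry'] (min_width=6, slack=5)
Line 7: ['silver'] (min_width=6, slack=5)
Line 8: ['forest'] (min_width=6, slack=5)
Line 9: ['spoon', 'tree'] (min_width=10, slack=1)
Line 10: ['been', 'silver'] (min_width=11, slack=0)

Answer: how two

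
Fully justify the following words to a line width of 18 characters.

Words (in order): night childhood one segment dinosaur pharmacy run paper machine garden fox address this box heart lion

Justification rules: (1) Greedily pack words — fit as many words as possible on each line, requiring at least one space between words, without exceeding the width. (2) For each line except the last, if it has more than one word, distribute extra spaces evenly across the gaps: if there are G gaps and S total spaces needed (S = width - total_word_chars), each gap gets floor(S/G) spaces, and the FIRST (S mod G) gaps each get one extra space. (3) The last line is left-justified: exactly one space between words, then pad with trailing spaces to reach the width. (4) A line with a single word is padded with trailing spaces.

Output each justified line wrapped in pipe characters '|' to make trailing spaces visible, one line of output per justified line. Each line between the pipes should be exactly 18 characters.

Line 1: ['night', 'childhood'] (min_width=15, slack=3)
Line 2: ['one', 'segment'] (min_width=11, slack=7)
Line 3: ['dinosaur', 'pharmacy'] (min_width=17, slack=1)
Line 4: ['run', 'paper', 'machine'] (min_width=17, slack=1)
Line 5: ['garden', 'fox', 'address'] (min_width=18, slack=0)
Line 6: ['this', 'box', 'heart'] (min_width=14, slack=4)
Line 7: ['lion'] (min_width=4, slack=14)

Answer: |night    childhood|
|one        segment|
|dinosaur  pharmacy|
|run  paper machine|
|garden fox address|
|this   box   heart|
|lion              |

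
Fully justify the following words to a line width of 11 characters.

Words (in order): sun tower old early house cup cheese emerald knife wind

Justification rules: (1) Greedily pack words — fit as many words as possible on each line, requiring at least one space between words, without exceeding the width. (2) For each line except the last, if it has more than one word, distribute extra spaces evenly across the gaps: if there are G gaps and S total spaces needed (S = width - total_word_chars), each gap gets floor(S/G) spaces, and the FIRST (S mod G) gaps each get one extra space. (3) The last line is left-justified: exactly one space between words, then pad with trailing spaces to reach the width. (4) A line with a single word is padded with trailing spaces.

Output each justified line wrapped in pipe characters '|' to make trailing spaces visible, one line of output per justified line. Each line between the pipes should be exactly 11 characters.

Answer: |sun   tower|
|old   early|
|house   cup|
|cheese     |
|emerald    |
|knife wind |

Derivation:
Line 1: ['sun', 'tower'] (min_width=9, slack=2)
Line 2: ['old', 'early'] (min_width=9, slack=2)
Line 3: ['house', 'cup'] (min_width=9, slack=2)
Line 4: ['cheese'] (min_width=6, slack=5)
Line 5: ['emerald'] (min_width=7, slack=4)
Line 6: ['knife', 'wind'] (min_width=10, slack=1)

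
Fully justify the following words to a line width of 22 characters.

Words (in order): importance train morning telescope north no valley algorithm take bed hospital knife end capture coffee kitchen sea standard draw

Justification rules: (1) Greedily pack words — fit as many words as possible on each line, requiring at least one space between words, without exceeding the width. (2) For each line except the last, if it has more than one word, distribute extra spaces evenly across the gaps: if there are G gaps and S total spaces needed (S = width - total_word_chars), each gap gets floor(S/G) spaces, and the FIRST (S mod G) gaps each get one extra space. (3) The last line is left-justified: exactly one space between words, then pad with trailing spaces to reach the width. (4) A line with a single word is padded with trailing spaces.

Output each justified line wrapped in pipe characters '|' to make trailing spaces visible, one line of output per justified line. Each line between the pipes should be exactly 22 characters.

Line 1: ['importance', 'train'] (min_width=16, slack=6)
Line 2: ['morning', 'telescope'] (min_width=17, slack=5)
Line 3: ['north', 'no', 'valley'] (min_width=15, slack=7)
Line 4: ['algorithm', 'take', 'bed'] (min_width=18, slack=4)
Line 5: ['hospital', 'knife', 'end'] (min_width=18, slack=4)
Line 6: ['capture', 'coffee', 'kitchen'] (min_width=22, slack=0)
Line 7: ['sea', 'standard', 'draw'] (min_width=17, slack=5)

Answer: |importance       train|
|morning      telescope|
|north     no    valley|
|algorithm   take   bed|
|hospital   knife   end|
|capture coffee kitchen|
|sea standard draw     |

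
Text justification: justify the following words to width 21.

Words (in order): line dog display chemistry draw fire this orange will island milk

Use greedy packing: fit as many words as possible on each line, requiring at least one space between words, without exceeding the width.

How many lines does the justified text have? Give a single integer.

Answer: 4

Derivation:
Line 1: ['line', 'dog', 'display'] (min_width=16, slack=5)
Line 2: ['chemistry', 'draw', 'fire'] (min_width=19, slack=2)
Line 3: ['this', 'orange', 'will'] (min_width=16, slack=5)
Line 4: ['island', 'milk'] (min_width=11, slack=10)
Total lines: 4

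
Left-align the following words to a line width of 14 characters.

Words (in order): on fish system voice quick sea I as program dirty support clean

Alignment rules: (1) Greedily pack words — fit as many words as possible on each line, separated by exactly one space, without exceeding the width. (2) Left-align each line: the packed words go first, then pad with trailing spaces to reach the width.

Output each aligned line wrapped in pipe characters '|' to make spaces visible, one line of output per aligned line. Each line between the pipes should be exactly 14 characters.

Line 1: ['on', 'fish', 'system'] (min_width=14, slack=0)
Line 2: ['voice', 'quick'] (min_width=11, slack=3)
Line 3: ['sea', 'I', 'as'] (min_width=8, slack=6)
Line 4: ['program', 'dirty'] (min_width=13, slack=1)
Line 5: ['support', 'clean'] (min_width=13, slack=1)

Answer: |on fish system|
|voice quick   |
|sea I as      |
|program dirty |
|support clean |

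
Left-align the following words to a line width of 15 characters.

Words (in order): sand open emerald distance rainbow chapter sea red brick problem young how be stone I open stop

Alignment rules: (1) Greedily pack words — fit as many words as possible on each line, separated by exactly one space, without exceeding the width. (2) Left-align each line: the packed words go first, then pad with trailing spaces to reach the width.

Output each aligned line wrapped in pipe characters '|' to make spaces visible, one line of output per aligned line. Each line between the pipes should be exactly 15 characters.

Line 1: ['sand', 'open'] (min_width=9, slack=6)
Line 2: ['emerald'] (min_width=7, slack=8)
Line 3: ['distance'] (min_width=8, slack=7)
Line 4: ['rainbow', 'chapter'] (min_width=15, slack=0)
Line 5: ['sea', 'red', 'brick'] (min_width=13, slack=2)
Line 6: ['problem', 'young'] (min_width=13, slack=2)
Line 7: ['how', 'be', 'stone', 'I'] (min_width=14, slack=1)
Line 8: ['open', 'stop'] (min_width=9, slack=6)

Answer: |sand open      |
|emerald        |
|distance       |
|rainbow chapter|
|sea red brick  |
|problem young  |
|how be stone I |
|open stop      |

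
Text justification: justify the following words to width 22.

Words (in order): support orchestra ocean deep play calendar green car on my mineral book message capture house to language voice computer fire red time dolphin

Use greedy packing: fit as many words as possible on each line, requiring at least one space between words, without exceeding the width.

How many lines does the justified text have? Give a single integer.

Line 1: ['support', 'orchestra'] (min_width=17, slack=5)
Line 2: ['ocean', 'deep', 'play'] (min_width=15, slack=7)
Line 3: ['calendar', 'green', 'car', 'on'] (min_width=21, slack=1)
Line 4: ['my', 'mineral', 'book'] (min_width=15, slack=7)
Line 5: ['message', 'capture', 'house'] (min_width=21, slack=1)
Line 6: ['to', 'language', 'voice'] (min_width=17, slack=5)
Line 7: ['computer', 'fire', 'red', 'time'] (min_width=22, slack=0)
Line 8: ['dolphin'] (min_width=7, slack=15)
Total lines: 8

Answer: 8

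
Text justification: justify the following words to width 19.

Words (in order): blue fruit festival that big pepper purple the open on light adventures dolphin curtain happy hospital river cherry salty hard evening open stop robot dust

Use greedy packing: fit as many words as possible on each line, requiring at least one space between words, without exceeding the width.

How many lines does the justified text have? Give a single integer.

Line 1: ['blue', 'fruit', 'festival'] (min_width=19, slack=0)
Line 2: ['that', 'big', 'pepper'] (min_width=15, slack=4)
Line 3: ['purple', 'the', 'open', 'on'] (min_width=18, slack=1)
Line 4: ['light', 'adventures'] (min_width=16, slack=3)
Line 5: ['dolphin', 'curtain'] (min_width=15, slack=4)
Line 6: ['happy', 'hospital'] (min_width=14, slack=5)
Line 7: ['river', 'cherry', 'salty'] (min_width=18, slack=1)
Line 8: ['hard', 'evening', 'open'] (min_width=17, slack=2)
Line 9: ['stop', 'robot', 'dust'] (min_width=15, slack=4)
Total lines: 9

Answer: 9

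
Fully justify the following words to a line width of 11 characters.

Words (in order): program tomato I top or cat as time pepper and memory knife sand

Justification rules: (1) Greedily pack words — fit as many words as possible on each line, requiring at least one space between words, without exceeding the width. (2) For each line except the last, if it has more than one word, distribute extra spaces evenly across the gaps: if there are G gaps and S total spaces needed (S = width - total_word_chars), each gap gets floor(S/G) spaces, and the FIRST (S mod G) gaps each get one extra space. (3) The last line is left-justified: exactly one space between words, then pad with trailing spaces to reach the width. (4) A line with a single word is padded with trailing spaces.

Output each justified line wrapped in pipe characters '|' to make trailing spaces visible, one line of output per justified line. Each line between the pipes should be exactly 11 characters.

Line 1: ['program'] (min_width=7, slack=4)
Line 2: ['tomato', 'I'] (min_width=8, slack=3)
Line 3: ['top', 'or', 'cat'] (min_width=10, slack=1)
Line 4: ['as', 'time'] (min_width=7, slack=4)
Line 5: ['pepper', 'and'] (min_width=10, slack=1)
Line 6: ['memory'] (min_width=6, slack=5)
Line 7: ['knife', 'sand'] (min_width=10, slack=1)

Answer: |program    |
|tomato    I|
|top  or cat|
|as     time|
|pepper  and|
|memory     |
|knife sand |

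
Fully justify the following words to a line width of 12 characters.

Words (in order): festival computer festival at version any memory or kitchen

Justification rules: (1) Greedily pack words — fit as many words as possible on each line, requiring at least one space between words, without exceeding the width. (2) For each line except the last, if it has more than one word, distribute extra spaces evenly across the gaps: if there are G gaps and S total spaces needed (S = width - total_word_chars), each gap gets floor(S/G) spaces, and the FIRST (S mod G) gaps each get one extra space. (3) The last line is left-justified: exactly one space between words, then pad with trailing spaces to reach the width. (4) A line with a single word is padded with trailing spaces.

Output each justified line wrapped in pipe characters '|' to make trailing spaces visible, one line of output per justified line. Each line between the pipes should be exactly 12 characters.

Answer: |festival    |
|computer    |
|festival  at|
|version  any|
|memory    or|
|kitchen     |

Derivation:
Line 1: ['festival'] (min_width=8, slack=4)
Line 2: ['computer'] (min_width=8, slack=4)
Line 3: ['festival', 'at'] (min_width=11, slack=1)
Line 4: ['version', 'any'] (min_width=11, slack=1)
Line 5: ['memory', 'or'] (min_width=9, slack=3)
Line 6: ['kitchen'] (min_width=7, slack=5)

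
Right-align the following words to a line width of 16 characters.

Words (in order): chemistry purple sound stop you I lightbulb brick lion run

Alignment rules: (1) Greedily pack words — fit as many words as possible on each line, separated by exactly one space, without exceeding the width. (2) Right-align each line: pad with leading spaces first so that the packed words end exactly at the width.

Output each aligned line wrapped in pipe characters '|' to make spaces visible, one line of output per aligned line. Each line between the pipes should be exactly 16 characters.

Line 1: ['chemistry', 'purple'] (min_width=16, slack=0)
Line 2: ['sound', 'stop', 'you', 'I'] (min_width=16, slack=0)
Line 3: ['lightbulb', 'brick'] (min_width=15, slack=1)
Line 4: ['lion', 'run'] (min_width=8, slack=8)

Answer: |chemistry purple|
|sound stop you I|
| lightbulb brick|
|        lion run|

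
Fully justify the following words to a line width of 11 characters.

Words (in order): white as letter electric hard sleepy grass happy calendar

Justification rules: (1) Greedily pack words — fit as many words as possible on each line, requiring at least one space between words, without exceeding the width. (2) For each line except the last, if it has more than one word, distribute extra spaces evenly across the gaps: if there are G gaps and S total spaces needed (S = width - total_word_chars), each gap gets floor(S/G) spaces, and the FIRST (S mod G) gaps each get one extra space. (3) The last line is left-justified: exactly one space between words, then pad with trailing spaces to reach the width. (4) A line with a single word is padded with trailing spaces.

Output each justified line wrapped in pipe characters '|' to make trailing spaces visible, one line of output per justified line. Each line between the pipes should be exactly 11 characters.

Answer: |white    as|
|letter     |
|electric   |
|hard sleepy|
|grass happy|
|calendar   |

Derivation:
Line 1: ['white', 'as'] (min_width=8, slack=3)
Line 2: ['letter'] (min_width=6, slack=5)
Line 3: ['electric'] (min_width=8, slack=3)
Line 4: ['hard', 'sleepy'] (min_width=11, slack=0)
Line 5: ['grass', 'happy'] (min_width=11, slack=0)
Line 6: ['calendar'] (min_width=8, slack=3)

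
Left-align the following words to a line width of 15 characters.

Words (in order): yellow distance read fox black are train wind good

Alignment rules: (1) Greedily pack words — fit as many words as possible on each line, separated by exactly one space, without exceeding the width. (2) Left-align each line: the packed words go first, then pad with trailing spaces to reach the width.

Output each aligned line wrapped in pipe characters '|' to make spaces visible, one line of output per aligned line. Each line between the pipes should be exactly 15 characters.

Line 1: ['yellow', 'distance'] (min_width=15, slack=0)
Line 2: ['read', 'fox', 'black'] (min_width=14, slack=1)
Line 3: ['are', 'train', 'wind'] (min_width=14, slack=1)
Line 4: ['good'] (min_width=4, slack=11)

Answer: |yellow distance|
|read fox black |
|are train wind |
|good           |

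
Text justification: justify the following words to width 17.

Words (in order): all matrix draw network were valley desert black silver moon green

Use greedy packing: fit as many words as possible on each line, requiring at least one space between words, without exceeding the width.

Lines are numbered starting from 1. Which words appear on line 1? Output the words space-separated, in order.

Line 1: ['all', 'matrix', 'draw'] (min_width=15, slack=2)
Line 2: ['network', 'were'] (min_width=12, slack=5)
Line 3: ['valley', 'desert'] (min_width=13, slack=4)
Line 4: ['black', 'silver', 'moon'] (min_width=17, slack=0)
Line 5: ['green'] (min_width=5, slack=12)

Answer: all matrix draw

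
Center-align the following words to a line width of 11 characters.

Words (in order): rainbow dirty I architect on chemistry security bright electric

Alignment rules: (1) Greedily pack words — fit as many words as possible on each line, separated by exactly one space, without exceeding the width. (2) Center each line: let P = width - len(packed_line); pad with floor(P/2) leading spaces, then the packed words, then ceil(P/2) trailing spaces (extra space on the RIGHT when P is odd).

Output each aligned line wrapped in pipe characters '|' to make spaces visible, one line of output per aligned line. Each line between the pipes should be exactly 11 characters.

Line 1: ['rainbow'] (min_width=7, slack=4)
Line 2: ['dirty', 'I'] (min_width=7, slack=4)
Line 3: ['architect'] (min_width=9, slack=2)
Line 4: ['on'] (min_width=2, slack=9)
Line 5: ['chemistry'] (min_width=9, slack=2)
Line 6: ['security'] (min_width=8, slack=3)
Line 7: ['bright'] (min_width=6, slack=5)
Line 8: ['electric'] (min_width=8, slack=3)

Answer: |  rainbow  |
|  dirty I  |
| architect |
|    on     |
| chemistry |
| security  |
|  bright   |
| electric  |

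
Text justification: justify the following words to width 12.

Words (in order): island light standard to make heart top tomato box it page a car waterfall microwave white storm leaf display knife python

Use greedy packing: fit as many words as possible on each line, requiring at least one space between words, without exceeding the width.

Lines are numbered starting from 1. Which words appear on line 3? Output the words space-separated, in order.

Answer: make heart

Derivation:
Line 1: ['island', 'light'] (min_width=12, slack=0)
Line 2: ['standard', 'to'] (min_width=11, slack=1)
Line 3: ['make', 'heart'] (min_width=10, slack=2)
Line 4: ['top', 'tomato'] (min_width=10, slack=2)
Line 5: ['box', 'it', 'page'] (min_width=11, slack=1)
Line 6: ['a', 'car'] (min_width=5, slack=7)
Line 7: ['waterfall'] (min_width=9, slack=3)
Line 8: ['microwave'] (min_width=9, slack=3)
Line 9: ['white', 'storm'] (min_width=11, slack=1)
Line 10: ['leaf', 'display'] (min_width=12, slack=0)
Line 11: ['knife', 'python'] (min_width=12, slack=0)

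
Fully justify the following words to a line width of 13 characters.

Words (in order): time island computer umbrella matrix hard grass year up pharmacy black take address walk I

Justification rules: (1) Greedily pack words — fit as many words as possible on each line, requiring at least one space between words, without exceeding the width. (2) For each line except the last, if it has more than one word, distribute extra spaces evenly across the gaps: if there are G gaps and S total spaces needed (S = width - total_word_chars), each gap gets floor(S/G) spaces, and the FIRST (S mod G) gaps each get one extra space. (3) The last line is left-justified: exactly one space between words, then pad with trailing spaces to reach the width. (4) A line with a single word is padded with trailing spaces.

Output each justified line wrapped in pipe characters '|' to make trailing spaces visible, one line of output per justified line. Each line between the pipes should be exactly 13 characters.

Answer: |time   island|
|computer     |
|umbrella     |
|matrix   hard|
|grass year up|
|pharmacy     |
|black    take|
|address  walk|
|I            |

Derivation:
Line 1: ['time', 'island'] (min_width=11, slack=2)
Line 2: ['computer'] (min_width=8, slack=5)
Line 3: ['umbrella'] (min_width=8, slack=5)
Line 4: ['matrix', 'hard'] (min_width=11, slack=2)
Line 5: ['grass', 'year', 'up'] (min_width=13, slack=0)
Line 6: ['pharmacy'] (min_width=8, slack=5)
Line 7: ['black', 'take'] (min_width=10, slack=3)
Line 8: ['address', 'walk'] (min_width=12, slack=1)
Line 9: ['I'] (min_width=1, slack=12)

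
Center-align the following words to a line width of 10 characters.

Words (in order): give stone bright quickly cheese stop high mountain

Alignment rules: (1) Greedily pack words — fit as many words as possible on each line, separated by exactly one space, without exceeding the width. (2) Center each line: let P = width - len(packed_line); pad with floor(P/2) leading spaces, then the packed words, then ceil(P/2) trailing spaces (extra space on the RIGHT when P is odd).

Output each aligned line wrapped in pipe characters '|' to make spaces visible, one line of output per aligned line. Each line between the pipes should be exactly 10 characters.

Answer: |give stone|
|  bright  |
| quickly  |
|  cheese  |
|stop high |
| mountain |

Derivation:
Line 1: ['give', 'stone'] (min_width=10, slack=0)
Line 2: ['bright'] (min_width=6, slack=4)
Line 3: ['quickly'] (min_width=7, slack=3)
Line 4: ['cheese'] (min_width=6, slack=4)
Line 5: ['stop', 'high'] (min_width=9, slack=1)
Line 6: ['mountain'] (min_width=8, slack=2)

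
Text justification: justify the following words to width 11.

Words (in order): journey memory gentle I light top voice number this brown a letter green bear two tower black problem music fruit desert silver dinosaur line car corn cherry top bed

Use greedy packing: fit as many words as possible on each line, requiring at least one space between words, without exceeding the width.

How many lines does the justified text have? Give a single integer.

Line 1: ['journey'] (min_width=7, slack=4)
Line 2: ['memory'] (min_width=6, slack=5)
Line 3: ['gentle', 'I'] (min_width=8, slack=3)
Line 4: ['light', 'top'] (min_width=9, slack=2)
Line 5: ['voice'] (min_width=5, slack=6)
Line 6: ['number', 'this'] (min_width=11, slack=0)
Line 7: ['brown', 'a'] (min_width=7, slack=4)
Line 8: ['letter'] (min_width=6, slack=5)
Line 9: ['green', 'bear'] (min_width=10, slack=1)
Line 10: ['two', 'tower'] (min_width=9, slack=2)
Line 11: ['black'] (min_width=5, slack=6)
Line 12: ['problem'] (min_width=7, slack=4)
Line 13: ['music', 'fruit'] (min_width=11, slack=0)
Line 14: ['desert'] (min_width=6, slack=5)
Line 15: ['silver'] (min_width=6, slack=5)
Line 16: ['dinosaur'] (min_width=8, slack=3)
Line 17: ['line', 'car'] (min_width=8, slack=3)
Line 18: ['corn', 'cherry'] (min_width=11, slack=0)
Line 19: ['top', 'bed'] (min_width=7, slack=4)
Total lines: 19

Answer: 19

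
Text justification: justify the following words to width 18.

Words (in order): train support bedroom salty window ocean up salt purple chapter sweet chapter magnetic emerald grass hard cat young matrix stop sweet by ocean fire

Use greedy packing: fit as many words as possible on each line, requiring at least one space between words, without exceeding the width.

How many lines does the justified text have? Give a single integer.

Answer: 10

Derivation:
Line 1: ['train', 'support'] (min_width=13, slack=5)
Line 2: ['bedroom', 'salty'] (min_width=13, slack=5)
Line 3: ['window', 'ocean', 'up'] (min_width=15, slack=3)
Line 4: ['salt', 'purple'] (min_width=11, slack=7)
Line 5: ['chapter', 'sweet'] (min_width=13, slack=5)
Line 6: ['chapter', 'magnetic'] (min_width=16, slack=2)
Line 7: ['emerald', 'grass', 'hard'] (min_width=18, slack=0)
Line 8: ['cat', 'young', 'matrix'] (min_width=16, slack=2)
Line 9: ['stop', 'sweet', 'by'] (min_width=13, slack=5)
Line 10: ['ocean', 'fire'] (min_width=10, slack=8)
Total lines: 10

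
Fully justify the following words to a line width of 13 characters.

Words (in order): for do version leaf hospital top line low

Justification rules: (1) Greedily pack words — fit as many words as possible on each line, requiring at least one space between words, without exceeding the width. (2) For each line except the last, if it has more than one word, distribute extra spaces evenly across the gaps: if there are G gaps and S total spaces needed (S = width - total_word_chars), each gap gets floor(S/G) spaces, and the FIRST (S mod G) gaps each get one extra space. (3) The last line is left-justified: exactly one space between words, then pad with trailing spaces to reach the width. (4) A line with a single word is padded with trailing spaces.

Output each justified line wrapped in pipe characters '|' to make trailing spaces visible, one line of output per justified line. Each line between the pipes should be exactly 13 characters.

Line 1: ['for', 'do'] (min_width=6, slack=7)
Line 2: ['version', 'leaf'] (min_width=12, slack=1)
Line 3: ['hospital', 'top'] (min_width=12, slack=1)
Line 4: ['line', 'low'] (min_width=8, slack=5)

Answer: |for        do|
|version  leaf|
|hospital  top|
|line low     |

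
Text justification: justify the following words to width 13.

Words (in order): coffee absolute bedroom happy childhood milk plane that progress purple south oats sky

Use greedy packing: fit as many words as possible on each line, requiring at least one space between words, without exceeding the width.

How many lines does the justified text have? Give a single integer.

Line 1: ['coffee'] (min_width=6, slack=7)
Line 2: ['absolute'] (min_width=8, slack=5)
Line 3: ['bedroom', 'happy'] (min_width=13, slack=0)
Line 4: ['childhood'] (min_width=9, slack=4)
Line 5: ['milk', 'plane'] (min_width=10, slack=3)
Line 6: ['that', 'progress'] (min_width=13, slack=0)
Line 7: ['purple', 'south'] (min_width=12, slack=1)
Line 8: ['oats', 'sky'] (min_width=8, slack=5)
Total lines: 8

Answer: 8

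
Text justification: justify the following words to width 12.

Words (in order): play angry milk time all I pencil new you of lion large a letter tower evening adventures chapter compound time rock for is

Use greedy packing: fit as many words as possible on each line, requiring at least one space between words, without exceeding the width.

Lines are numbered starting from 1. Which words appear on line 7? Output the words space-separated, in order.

Answer: evening

Derivation:
Line 1: ['play', 'angry'] (min_width=10, slack=2)
Line 2: ['milk', 'time'] (min_width=9, slack=3)
Line 3: ['all', 'I', 'pencil'] (min_width=12, slack=0)
Line 4: ['new', 'you', 'of'] (min_width=10, slack=2)
Line 5: ['lion', 'large', 'a'] (min_width=12, slack=0)
Line 6: ['letter', 'tower'] (min_width=12, slack=0)
Line 7: ['evening'] (min_width=7, slack=5)
Line 8: ['adventures'] (min_width=10, slack=2)
Line 9: ['chapter'] (min_width=7, slack=5)
Line 10: ['compound'] (min_width=8, slack=4)
Line 11: ['time', 'rock'] (min_width=9, slack=3)
Line 12: ['for', 'is'] (min_width=6, slack=6)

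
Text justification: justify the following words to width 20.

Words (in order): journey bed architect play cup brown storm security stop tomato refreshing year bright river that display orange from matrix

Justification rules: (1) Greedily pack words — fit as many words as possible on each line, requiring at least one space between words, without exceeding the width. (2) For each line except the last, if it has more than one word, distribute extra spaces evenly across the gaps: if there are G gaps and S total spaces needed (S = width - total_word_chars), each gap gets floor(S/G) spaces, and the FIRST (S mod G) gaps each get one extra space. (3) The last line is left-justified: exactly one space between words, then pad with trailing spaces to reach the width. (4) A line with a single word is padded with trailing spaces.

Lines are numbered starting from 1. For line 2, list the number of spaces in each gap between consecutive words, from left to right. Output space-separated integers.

Answer: 2 2

Derivation:
Line 1: ['journey', 'bed'] (min_width=11, slack=9)
Line 2: ['architect', 'play', 'cup'] (min_width=18, slack=2)
Line 3: ['brown', 'storm', 'security'] (min_width=20, slack=0)
Line 4: ['stop', 'tomato'] (min_width=11, slack=9)
Line 5: ['refreshing', 'year'] (min_width=15, slack=5)
Line 6: ['bright', 'river', 'that'] (min_width=17, slack=3)
Line 7: ['display', 'orange', 'from'] (min_width=19, slack=1)
Line 8: ['matrix'] (min_width=6, slack=14)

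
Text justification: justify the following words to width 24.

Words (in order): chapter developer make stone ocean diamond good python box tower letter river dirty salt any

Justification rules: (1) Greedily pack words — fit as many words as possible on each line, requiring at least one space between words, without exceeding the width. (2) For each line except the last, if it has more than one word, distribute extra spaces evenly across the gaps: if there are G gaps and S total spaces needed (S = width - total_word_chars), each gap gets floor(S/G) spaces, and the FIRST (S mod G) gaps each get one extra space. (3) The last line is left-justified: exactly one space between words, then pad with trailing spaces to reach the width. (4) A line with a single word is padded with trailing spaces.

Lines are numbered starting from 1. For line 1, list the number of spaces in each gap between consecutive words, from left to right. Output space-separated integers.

Answer: 2 2

Derivation:
Line 1: ['chapter', 'developer', 'make'] (min_width=22, slack=2)
Line 2: ['stone', 'ocean', 'diamond', 'good'] (min_width=24, slack=0)
Line 3: ['python', 'box', 'tower', 'letter'] (min_width=23, slack=1)
Line 4: ['river', 'dirty', 'salt', 'any'] (min_width=20, slack=4)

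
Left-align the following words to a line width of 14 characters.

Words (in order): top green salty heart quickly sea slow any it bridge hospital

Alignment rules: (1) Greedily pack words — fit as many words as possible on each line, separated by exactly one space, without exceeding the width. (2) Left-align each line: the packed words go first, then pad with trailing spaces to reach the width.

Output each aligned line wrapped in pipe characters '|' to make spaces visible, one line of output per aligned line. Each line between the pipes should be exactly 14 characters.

Line 1: ['top', 'green'] (min_width=9, slack=5)
Line 2: ['salty', 'heart'] (min_width=11, slack=3)
Line 3: ['quickly', 'sea'] (min_width=11, slack=3)
Line 4: ['slow', 'any', 'it'] (min_width=11, slack=3)
Line 5: ['bridge'] (min_width=6, slack=8)
Line 6: ['hospital'] (min_width=8, slack=6)

Answer: |top green     |
|salty heart   |
|quickly sea   |
|slow any it   |
|bridge        |
|hospital      |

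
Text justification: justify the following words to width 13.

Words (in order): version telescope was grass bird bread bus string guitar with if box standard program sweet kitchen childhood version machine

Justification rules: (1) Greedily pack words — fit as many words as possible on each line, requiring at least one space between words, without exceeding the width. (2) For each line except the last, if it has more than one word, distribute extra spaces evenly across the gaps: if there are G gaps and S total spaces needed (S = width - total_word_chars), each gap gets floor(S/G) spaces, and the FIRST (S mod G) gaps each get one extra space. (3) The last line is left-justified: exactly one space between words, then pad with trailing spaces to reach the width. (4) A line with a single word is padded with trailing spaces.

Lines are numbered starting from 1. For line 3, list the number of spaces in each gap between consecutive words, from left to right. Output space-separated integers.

Line 1: ['version'] (min_width=7, slack=6)
Line 2: ['telescope', 'was'] (min_width=13, slack=0)
Line 3: ['grass', 'bird'] (min_width=10, slack=3)
Line 4: ['bread', 'bus'] (min_width=9, slack=4)
Line 5: ['string', 'guitar'] (min_width=13, slack=0)
Line 6: ['with', 'if', 'box'] (min_width=11, slack=2)
Line 7: ['standard'] (min_width=8, slack=5)
Line 8: ['program', 'sweet'] (min_width=13, slack=0)
Line 9: ['kitchen'] (min_width=7, slack=6)
Line 10: ['childhood'] (min_width=9, slack=4)
Line 11: ['version'] (min_width=7, slack=6)
Line 12: ['machine'] (min_width=7, slack=6)

Answer: 4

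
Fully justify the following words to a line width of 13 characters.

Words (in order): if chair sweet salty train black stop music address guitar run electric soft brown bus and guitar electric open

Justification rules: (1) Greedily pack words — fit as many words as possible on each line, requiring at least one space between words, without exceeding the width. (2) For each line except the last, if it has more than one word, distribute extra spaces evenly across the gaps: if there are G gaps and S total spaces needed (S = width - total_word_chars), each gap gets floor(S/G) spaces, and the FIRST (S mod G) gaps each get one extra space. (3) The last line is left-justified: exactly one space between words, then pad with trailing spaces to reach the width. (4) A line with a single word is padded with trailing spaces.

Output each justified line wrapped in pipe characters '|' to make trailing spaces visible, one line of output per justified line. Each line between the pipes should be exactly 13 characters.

Line 1: ['if', 'chair'] (min_width=8, slack=5)
Line 2: ['sweet', 'salty'] (min_width=11, slack=2)
Line 3: ['train', 'black'] (min_width=11, slack=2)
Line 4: ['stop', 'music'] (min_width=10, slack=3)
Line 5: ['address'] (min_width=7, slack=6)
Line 6: ['guitar', 'run'] (min_width=10, slack=3)
Line 7: ['electric', 'soft'] (min_width=13, slack=0)
Line 8: ['brown', 'bus', 'and'] (min_width=13, slack=0)
Line 9: ['guitar'] (min_width=6, slack=7)
Line 10: ['electric', 'open'] (min_width=13, slack=0)

Answer: |if      chair|
|sweet   salty|
|train   black|
|stop    music|
|address      |
|guitar    run|
|electric soft|
|brown bus and|
|guitar       |
|electric open|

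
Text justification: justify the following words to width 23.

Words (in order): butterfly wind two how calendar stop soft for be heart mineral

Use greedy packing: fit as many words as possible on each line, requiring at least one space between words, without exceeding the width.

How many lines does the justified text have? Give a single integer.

Line 1: ['butterfly', 'wind', 'two', 'how'] (min_width=22, slack=1)
Line 2: ['calendar', 'stop', 'soft', 'for'] (min_width=22, slack=1)
Line 3: ['be', 'heart', 'mineral'] (min_width=16, slack=7)
Total lines: 3

Answer: 3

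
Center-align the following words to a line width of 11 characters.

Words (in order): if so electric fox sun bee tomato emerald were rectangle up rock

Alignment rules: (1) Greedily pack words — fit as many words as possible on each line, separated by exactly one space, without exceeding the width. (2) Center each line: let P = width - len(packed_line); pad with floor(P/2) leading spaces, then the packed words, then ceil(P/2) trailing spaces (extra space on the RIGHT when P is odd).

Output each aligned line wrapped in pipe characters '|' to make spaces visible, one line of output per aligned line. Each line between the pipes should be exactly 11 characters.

Answer: |   if so   |
| electric  |
|fox sun bee|
|  tomato   |
|  emerald  |
|   were    |
| rectangle |
|  up rock  |

Derivation:
Line 1: ['if', 'so'] (min_width=5, slack=6)
Line 2: ['electric'] (min_width=8, slack=3)
Line 3: ['fox', 'sun', 'bee'] (min_width=11, slack=0)
Line 4: ['tomato'] (min_width=6, slack=5)
Line 5: ['emerald'] (min_width=7, slack=4)
Line 6: ['were'] (min_width=4, slack=7)
Line 7: ['rectangle'] (min_width=9, slack=2)
Line 8: ['up', 'rock'] (min_width=7, slack=4)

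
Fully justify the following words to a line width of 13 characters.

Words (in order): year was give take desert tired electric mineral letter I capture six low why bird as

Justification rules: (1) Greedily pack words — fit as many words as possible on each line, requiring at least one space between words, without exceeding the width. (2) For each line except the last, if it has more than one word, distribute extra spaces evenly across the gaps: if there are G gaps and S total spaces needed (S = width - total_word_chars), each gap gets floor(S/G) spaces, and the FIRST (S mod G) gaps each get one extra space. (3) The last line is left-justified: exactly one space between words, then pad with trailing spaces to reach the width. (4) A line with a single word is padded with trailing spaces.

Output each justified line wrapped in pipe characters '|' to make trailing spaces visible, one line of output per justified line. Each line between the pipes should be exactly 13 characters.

Answer: |year was give|
|take   desert|
|tired        |
|electric     |
|mineral      |
|letter      I|
|capture   six|
|low  why bird|
|as           |

Derivation:
Line 1: ['year', 'was', 'give'] (min_width=13, slack=0)
Line 2: ['take', 'desert'] (min_width=11, slack=2)
Line 3: ['tired'] (min_width=5, slack=8)
Line 4: ['electric'] (min_width=8, slack=5)
Line 5: ['mineral'] (min_width=7, slack=6)
Line 6: ['letter', 'I'] (min_width=8, slack=5)
Line 7: ['capture', 'six'] (min_width=11, slack=2)
Line 8: ['low', 'why', 'bird'] (min_width=12, slack=1)
Line 9: ['as'] (min_width=2, slack=11)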